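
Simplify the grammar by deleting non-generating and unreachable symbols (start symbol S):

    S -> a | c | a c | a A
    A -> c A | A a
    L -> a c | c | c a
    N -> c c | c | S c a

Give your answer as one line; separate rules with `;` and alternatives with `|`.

Generating nonterminals: {L, N, S}.
Reachable from S after that: {S}.
Removed useless symbols: {A, L, N} and every production mentioning them.

S -> a | c | a c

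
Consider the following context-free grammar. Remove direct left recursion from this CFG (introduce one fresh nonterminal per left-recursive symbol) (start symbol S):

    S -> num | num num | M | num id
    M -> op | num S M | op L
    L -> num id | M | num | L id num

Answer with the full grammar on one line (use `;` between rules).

Directly left-recursive nonterminal: L.
For L: α = {id num}, β = {num id, M, num}. Rewrite as L → β L' and L' → α L' | ε.

S -> num | num num | M | num id; M -> op | num S M | op L; L -> num id L' | M L' | num L'; L' -> id num L' | ε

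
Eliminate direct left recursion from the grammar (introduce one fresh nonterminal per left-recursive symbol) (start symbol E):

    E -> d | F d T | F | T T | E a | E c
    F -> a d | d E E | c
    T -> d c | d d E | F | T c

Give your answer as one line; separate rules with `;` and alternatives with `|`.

E -> d E' | F d T E' | F E' | T T E'; F -> a d | d E E | c; T -> d c T' | d d E T' | F T'; E' -> a E' | c E' | ε; T' -> c T' | ε

E, T are directly left-recursive.
For E: α = {a, c}, β = {d, F d T, F, T T}. Rewrite as E → β E' and E' → α E' | ε.
For T: α = {c}, β = {d c, d d E, F}. Rewrite as T → β T' and T' → α T' | ε.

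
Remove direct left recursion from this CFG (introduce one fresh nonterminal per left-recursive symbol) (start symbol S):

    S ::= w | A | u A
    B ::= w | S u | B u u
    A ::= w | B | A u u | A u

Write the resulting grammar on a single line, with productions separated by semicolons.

S ::= w | A | u A; B ::= w B' | S u B'; A ::= w A' | B A'; B' ::= u u B' | ε; A' ::= u u A' | u A' | ε

Directly left-recursive nonterminals: B, A.
For B: α = {u u}, β = {w, S u}. Rewrite as B → β B' and B' → α B' | ε.
For A: α = {u u, u}, β = {w, B}. Rewrite as A → β A' and A' → α A' | ε.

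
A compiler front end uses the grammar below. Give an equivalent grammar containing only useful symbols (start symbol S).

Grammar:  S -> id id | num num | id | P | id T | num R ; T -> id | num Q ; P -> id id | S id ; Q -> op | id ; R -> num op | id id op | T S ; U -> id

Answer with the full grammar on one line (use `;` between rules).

S -> id id | num num | id | P | id T | num R; T -> id | num Q; P -> id id | S id; Q -> op | id; R -> num op | id id op | T S

Generating nonterminals: {P, Q, R, S, T, U}.
Reachable from S after that: {P, Q, R, S, T}.
Removed useless symbols: {U} and every production mentioning them.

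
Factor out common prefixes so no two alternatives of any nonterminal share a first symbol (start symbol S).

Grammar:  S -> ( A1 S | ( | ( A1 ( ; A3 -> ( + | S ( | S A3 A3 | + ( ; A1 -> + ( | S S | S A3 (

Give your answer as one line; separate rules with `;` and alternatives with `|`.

S has alternatives sharing prefix '(': factor to S → ( S' with S' → A1 S | ε | A1 (.
A3 has alternatives sharing prefix 'S': factor to A3 → S A3' with A3' → ( | A3 A3.
A1 has alternatives sharing prefix 'S': factor to A1 → S A1' with A1' → S | A3 (.
S' has alternatives sharing prefix 'A1': factor to S' → A1 S'' with S'' → S | (.

S -> ( S'; A3 -> ( + | + ( | S A3'; A1 -> + ( | S A1'; S' -> ε | A1 S''; A3' -> ( | A3 A3; A1' -> S | A3 (; S'' -> S | (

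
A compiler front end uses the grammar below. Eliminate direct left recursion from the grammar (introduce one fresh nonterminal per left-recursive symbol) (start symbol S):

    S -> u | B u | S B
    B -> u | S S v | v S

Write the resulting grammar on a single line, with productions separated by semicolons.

S -> u S' | B u S'; B -> u | S S v | v S; S' -> B S' | ε

Left recursion appears on S.
For S: α = {B}, β = {u, B u}. Rewrite as S → β S' and S' → α S' | ε.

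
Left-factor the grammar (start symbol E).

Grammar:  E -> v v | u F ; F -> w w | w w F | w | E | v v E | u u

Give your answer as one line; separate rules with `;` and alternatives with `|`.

F has alternatives sharing prefix 'w': factor to F → w F' with F' → w | w F | ε.
F' has alternatives sharing prefix 'w': factor to F' → w F'' with F'' → ε | F.

E -> v v | u F; F -> E | v v E | u u | w F'; F' -> ε | w F''; F'' -> ε | F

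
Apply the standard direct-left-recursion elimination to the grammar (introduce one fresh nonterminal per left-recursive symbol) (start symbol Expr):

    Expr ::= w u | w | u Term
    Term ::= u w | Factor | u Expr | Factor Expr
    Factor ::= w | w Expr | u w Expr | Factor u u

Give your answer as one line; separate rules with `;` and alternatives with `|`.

Factor is directly left-recursive.
For Factor: α = {u u}, β = {w, w Expr, u w Expr}. Rewrite as Factor → β Factor1 and Factor1 → α Factor1 | ε.

Expr ::= w u | w | u Term; Term ::= u w | Factor | u Expr | Factor Expr; Factor ::= w Factor1 | w Expr Factor1 | u w Expr Factor1; Factor1 ::= u u Factor1 | ε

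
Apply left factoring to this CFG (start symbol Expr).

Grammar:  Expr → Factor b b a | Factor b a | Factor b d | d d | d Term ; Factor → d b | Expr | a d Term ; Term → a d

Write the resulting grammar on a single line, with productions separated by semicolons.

Expr has alternatives sharing prefix 'Factor b': factor to Expr → Factor b Expr1 with Expr1 → b a | a | d.
Expr has alternatives sharing prefix 'd': factor to Expr → d Expr2 with Expr2 → d | Term.

Expr → Factor b Expr1 | d Expr2; Factor → d b | Expr | a d Term; Term → a d; Expr1 → b a | a | d; Expr2 → d | Term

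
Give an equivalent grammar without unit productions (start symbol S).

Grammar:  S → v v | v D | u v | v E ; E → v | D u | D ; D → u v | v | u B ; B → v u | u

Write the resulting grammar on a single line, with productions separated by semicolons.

Unit pairs: E ⇒* {D}.
For each unit pair (A, B), copy every non-unit production of B to A, then drop all unit productions.

S → v v | v D | u v | v E; E → v | D u | u v | u B; D → u v | v | u B; B → v u | u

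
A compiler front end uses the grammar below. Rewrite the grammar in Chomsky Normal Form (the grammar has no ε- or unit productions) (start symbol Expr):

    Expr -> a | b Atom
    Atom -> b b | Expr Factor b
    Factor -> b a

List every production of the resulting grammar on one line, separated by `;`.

Expr -> a | X1 Atom; Atom -> X1 X1 | Expr Y1; Factor -> X1 X2; X1 -> b; X2 -> a; Y1 -> Factor X1

Introduce a nonterminal for each terminal appearing in a rule of length ≥ 2: X1 → b, X2 → a.
Binarize each right-hand side of length ≥ 3 by chaining fresh nonterminals (Y1, Y2, …): affected rules were Atom → Expr Factor X1.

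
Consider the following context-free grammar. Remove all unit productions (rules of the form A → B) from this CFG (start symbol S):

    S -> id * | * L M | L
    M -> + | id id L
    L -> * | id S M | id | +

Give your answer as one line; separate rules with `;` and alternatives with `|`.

S -> * | id S M | id | + | id * | * L M; M -> + | id id L; L -> * | id S M | id | +

Unit pairs: S ⇒* {L}.
For every A with A ⇒* B via unit rules, add B's non-unit alternatives to A; then delete every rule of the form X → Y.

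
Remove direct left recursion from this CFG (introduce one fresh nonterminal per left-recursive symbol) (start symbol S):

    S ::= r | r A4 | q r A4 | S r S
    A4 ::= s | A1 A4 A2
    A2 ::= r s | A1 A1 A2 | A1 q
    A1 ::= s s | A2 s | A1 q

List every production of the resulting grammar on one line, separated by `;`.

S, A1 are directly left-recursive.
For S: α = {r S}, β = {r, r A4, q r A4}. Rewrite as S → β S' and S' → α S' | ε.
For A1: α = {q}, β = {s s, A2 s}. Rewrite as A1 → β A1' and A1' → α A1' | ε.

S ::= r S' | r A4 S' | q r A4 S'; A4 ::= s | A1 A4 A2; A2 ::= r s | A1 A1 A2 | A1 q; A1 ::= s s A1' | A2 s A1'; S' ::= r S S' | ε; A1' ::= q A1' | ε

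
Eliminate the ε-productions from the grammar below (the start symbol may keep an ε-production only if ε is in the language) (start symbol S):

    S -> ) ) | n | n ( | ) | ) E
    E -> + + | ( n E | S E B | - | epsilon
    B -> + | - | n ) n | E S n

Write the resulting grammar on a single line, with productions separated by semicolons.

Nullable nonterminals: {E}.
ε ∉ L(G), so no ε-production is kept.
Add the nullable-subset variants: E → ( n E gives ( n E | ( n. E → S E B gives S E B | S B. B → E S n gives E S n | S n.

S -> ) ) | n | n ( | ) | ) E; E -> + + | ( n E | ( n | S E B | S B | -; B -> + | - | n ) n | E S n | S n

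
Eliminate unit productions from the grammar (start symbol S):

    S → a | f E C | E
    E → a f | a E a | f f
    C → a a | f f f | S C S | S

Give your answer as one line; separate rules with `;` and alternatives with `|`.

Unit pairs: C ⇒* {E, S}; S ⇒* {E}.
For each unit pair (A, B), copy every non-unit production of B to A, then drop all unit productions.

S → a f | a E a | f f | a | f E C; E → a f | a E a | f f; C → a f | a E a | f f | a a | f f f | S C S | a | f E C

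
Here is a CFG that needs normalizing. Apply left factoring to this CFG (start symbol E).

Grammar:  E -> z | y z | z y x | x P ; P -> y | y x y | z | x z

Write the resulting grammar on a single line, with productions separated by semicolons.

E has alternatives sharing prefix 'z': factor to E → z E' with E' → ε | y x.
P has alternatives sharing prefix 'y': factor to P → y P' with P' → ε | x y.

E -> y z | x P | z E'; P -> z | x z | y P'; E' -> ε | y x; P' -> ε | x y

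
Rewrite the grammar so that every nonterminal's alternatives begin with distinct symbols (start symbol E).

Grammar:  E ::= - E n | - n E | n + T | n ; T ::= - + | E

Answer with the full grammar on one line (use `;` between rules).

E has alternatives sharing prefix '-': factor to E → - E' with E' → E n | n E.
E has alternatives sharing prefix 'n': factor to E → n E'' with E'' → + T | ε.

E ::= - E' | n E''; T ::= - + | E; E' ::= E n | n E; E'' ::= + T | ε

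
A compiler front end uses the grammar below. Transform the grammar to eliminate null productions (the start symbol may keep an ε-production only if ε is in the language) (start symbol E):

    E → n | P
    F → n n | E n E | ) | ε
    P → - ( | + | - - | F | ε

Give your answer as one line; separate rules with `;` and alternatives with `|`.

E → n | P | ε; F → n n | E n E | E n | n E | n | ); P → - ( | + | - - | F

Nullable nonterminals: {E, F, P}.
ε ∈ L(G) since E is nullable, so keep E → ε.
For each production, add variants omitting each subset of nullable occurrences: F → E n E gives E n E | E n | n E | n.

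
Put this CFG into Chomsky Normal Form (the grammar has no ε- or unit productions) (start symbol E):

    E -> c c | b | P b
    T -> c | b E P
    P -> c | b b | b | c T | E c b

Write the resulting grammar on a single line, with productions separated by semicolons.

Introduce a nonterminal for each terminal appearing in a rule of length ≥ 2: X1 → c, X2 → b.
Binarize each right-hand side of length ≥ 3 by chaining fresh nonterminals (Y1, Y2, …): affected rules were T → X2 E P; P → E X1 X2.

E -> X1 X1 | b | P X2; T -> c | X2 Y1; P -> c | X2 X2 | b | X1 T | E Y2; X1 -> c; X2 -> b; Y1 -> E P; Y2 -> X1 X2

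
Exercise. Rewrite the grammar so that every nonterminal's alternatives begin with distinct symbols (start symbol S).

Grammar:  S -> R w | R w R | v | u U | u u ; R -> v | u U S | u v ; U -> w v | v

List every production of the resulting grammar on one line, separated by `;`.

S has alternatives sharing prefix 'R w': factor to S → R w S' with S' → ε | R.
S has alternatives sharing prefix 'u': factor to S → u S'' with S'' → U | u.
R has alternatives sharing prefix 'u': factor to R → u R' with R' → U S | v.

S -> v | R w S' | u S''; R -> v | u R'; U -> w v | v; S' -> eps | R; S'' -> U | u; R' -> U S | v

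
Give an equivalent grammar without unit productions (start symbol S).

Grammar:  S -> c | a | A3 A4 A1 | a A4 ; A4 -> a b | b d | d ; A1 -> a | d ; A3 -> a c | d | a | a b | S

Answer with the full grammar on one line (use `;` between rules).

S -> c | a | A3 A4 A1 | a A4; A4 -> a b | b d | d; A1 -> a | d; A3 -> c | a | A3 A4 A1 | a A4 | a c | d | a b

Unit pairs: A3 ⇒* {S}.
For every A with A ⇒* B via unit rules, add B's non-unit alternatives to A; then delete every rule of the form X → Y.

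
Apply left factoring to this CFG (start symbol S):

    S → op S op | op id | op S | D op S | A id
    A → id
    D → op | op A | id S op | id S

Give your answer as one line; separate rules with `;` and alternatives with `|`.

S → D op S | A id | op S'; A → id; D → id S D' | op D''; S' → id | S S''; D' → op | eps; D'' → eps | A; S'' → op | eps

S has alternatives sharing prefix 'op': factor to S → op S' with S' → S op | id | S.
D has alternatives sharing prefix 'id S': factor to D → id S D' with D' → op | ε.
D has alternatives sharing prefix 'op': factor to D → op D'' with D'' → ε | A.
S' has alternatives sharing prefix 'S': factor to S' → S S'' with S'' → op | ε.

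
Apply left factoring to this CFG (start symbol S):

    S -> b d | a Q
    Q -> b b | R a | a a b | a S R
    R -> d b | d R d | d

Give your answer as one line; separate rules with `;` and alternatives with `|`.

Q has alternatives sharing prefix 'a': factor to Q → a Q' with Q' → a b | S R.
R has alternatives sharing prefix 'd': factor to R → d R' with R' → b | R d | ε.

S -> b d | a Q; Q -> b b | R a | a Q'; R -> d R'; Q' -> a b | S R; R' -> b | R d | ε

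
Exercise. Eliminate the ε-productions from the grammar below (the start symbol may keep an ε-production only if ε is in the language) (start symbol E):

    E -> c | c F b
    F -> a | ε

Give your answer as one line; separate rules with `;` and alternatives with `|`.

E -> c | c F b | c b; F -> a

Nullable nonterminals: {F}.
ε ∉ L(G), so no ε-production is kept.
For each production, add variants omitting each subset of nullable occurrences: E → c F b gives c F b | c b.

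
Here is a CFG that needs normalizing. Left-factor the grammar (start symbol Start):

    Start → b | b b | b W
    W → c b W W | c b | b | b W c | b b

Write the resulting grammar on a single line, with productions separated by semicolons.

Start → b Start1; W → b W1 | c b W2; Start1 → ε | b | W; W1 → ε | W c | b; W2 → W W | ε

Start has alternatives sharing prefix 'b': factor to Start → b Start1 with Start1 → ε | b | W.
W has alternatives sharing prefix 'b': factor to W → b W1 with W1 → ε | W c | b.
W has alternatives sharing prefix 'c b': factor to W → c b W2 with W2 → W W | ε.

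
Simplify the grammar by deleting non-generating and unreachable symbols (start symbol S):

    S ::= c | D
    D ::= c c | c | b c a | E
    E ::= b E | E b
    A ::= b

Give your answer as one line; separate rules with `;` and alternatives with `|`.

Generating nonterminals: {A, D, S}.
Reachable from S after that: {D, S}.
Removed useless symbols: {A, E} and every production mentioning them.

S ::= c | D; D ::= c c | c | b c a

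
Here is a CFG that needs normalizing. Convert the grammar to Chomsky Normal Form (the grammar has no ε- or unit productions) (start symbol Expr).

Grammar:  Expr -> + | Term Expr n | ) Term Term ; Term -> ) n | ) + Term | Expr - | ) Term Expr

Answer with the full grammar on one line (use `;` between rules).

Introduce a nonterminal for each terminal appearing in a rule of length ≥ 2: X1 → n, X2 → ), X3 → +, X4 → -.
Binarize each right-hand side of length ≥ 3 by chaining fresh nonterminals (Y1, Y2, …): affected rules were Expr → Term Expr X1; Expr → X2 Term Term; Term → X2 X3 Term; Term → X2 Term Expr.

Expr -> + | Term Y1 | X2 Y2; Term -> X2 X1 | X2 Y3 | Expr X4 | X2 Y4; X1 -> n; X2 -> ); X3 -> +; X4 -> -; Y1 -> Expr X1; Y2 -> Term Term; Y3 -> X3 Term; Y4 -> Term Expr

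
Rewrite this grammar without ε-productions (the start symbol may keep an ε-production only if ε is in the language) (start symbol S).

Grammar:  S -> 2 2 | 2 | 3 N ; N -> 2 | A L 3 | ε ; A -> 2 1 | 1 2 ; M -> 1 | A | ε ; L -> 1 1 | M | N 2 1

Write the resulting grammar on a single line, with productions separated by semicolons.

S -> 2 2 | 2 | 3 N | 3; N -> 2 | A L 3 | A 3; A -> 2 1 | 1 2; M -> 1 | A; L -> 1 1 | M | N 2 1 | 2 1

The nullable symbols are {L, M, N}.
ε ∉ L(G), so no ε-production is kept.
Expand every rule over subsets of its nullable positions: S → 3 N gives 3 N | 3. N → A L 3 gives A L 3 | A 3. L → N 2 1 gives N 2 1 | 2 1.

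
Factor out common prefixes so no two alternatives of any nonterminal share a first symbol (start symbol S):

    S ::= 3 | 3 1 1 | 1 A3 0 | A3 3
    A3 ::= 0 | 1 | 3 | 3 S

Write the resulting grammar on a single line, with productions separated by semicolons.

S has alternatives sharing prefix '3': factor to S → 3 S' with S' → ε | 1 1.
A3 has alternatives sharing prefix '3': factor to A3 → 3 A3' with A3' → ε | S.

S ::= 1 A3 0 | A3 3 | 3 S'; A3 ::= 0 | 1 | 3 A3'; S' ::= ε | 1 1; A3' ::= ε | S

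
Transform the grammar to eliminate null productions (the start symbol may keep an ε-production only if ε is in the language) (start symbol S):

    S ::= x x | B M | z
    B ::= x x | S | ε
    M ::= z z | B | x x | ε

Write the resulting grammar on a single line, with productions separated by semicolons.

S ::= x x | B M | B | M | z | ε; B ::= x x | S; M ::= z z | B | x x

Nullable nonterminals: {B, M, S}.
ε ∈ L(G) since S is nullable, so keep S → ε.
For each production, add variants omitting each subset of nullable occurrences: S → B M gives B M | B | M.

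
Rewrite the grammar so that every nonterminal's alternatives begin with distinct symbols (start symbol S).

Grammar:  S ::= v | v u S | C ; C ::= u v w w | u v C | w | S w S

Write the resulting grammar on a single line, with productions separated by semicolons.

S ::= C | v S'; C ::= w | S w S | u v C'; S' ::= ε | u S; C' ::= w w | C

S has alternatives sharing prefix 'v': factor to S → v S' with S' → ε | u S.
C has alternatives sharing prefix 'u v': factor to C → u v C' with C' → w w | C.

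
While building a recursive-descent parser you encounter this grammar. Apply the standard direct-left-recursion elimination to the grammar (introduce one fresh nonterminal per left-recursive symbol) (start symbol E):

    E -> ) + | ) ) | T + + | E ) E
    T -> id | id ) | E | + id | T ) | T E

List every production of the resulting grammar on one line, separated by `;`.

E -> ) + E' | ) ) E' | T + + E'; T -> id T' | id ) T' | E T' | + id T'; E' -> ) E E' | ε; T' -> ) T' | E T' | ε

Left recursion appears on E, T.
For E: α = {) E}, β = {) +, ) ), T + +}. Rewrite as E → β E' and E' → α E' | ε.
For T: α = {), E}, β = {id, id ), E, + id}. Rewrite as T → β T' and T' → α T' | ε.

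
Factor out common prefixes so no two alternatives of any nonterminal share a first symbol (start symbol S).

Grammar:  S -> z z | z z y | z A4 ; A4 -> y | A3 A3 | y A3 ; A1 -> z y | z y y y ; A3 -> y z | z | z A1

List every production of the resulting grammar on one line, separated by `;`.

S -> z S'; A4 -> A3 A3 | y A4'; A1 -> z y A1'; A3 -> y z | z A3'; S' -> A4 | z S''; A4' -> ε | A3; A1' -> ε | y y; A3' -> ε | A1; S'' -> ε | y

S has alternatives sharing prefix 'z': factor to S → z S' with S' → z | z y | A4.
A4 has alternatives sharing prefix 'y': factor to A4 → y A4' with A4' → ε | A3.
A1 has alternatives sharing prefix 'z y': factor to A1 → z y A1' with A1' → ε | y y.
A3 has alternatives sharing prefix 'z': factor to A3 → z A3' with A3' → ε | A1.
S' has alternatives sharing prefix 'z': factor to S' → z S'' with S'' → ε | y.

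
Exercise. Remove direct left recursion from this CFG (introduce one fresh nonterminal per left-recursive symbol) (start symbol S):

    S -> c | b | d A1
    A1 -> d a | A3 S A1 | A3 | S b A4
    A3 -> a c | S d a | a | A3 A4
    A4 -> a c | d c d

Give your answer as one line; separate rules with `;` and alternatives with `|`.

S -> c | b | d A1; A1 -> d a | A3 S A1 | A3 | S b A4; A3 -> a c A3' | S d a A3' | a A3'; A4 -> a c | d c d; A3' -> A4 A3' | epsilon

Left recursion appears on A3.
For A3: α = {A4}, β = {a c, S d a, a}. Rewrite as A3 → β A3' and A3' → α A3' | ε.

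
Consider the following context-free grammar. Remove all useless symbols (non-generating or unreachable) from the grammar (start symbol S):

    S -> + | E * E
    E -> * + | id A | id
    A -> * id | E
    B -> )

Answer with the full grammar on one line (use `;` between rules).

Generating nonterminals: {A, B, E, S}.
Reachable from S after that: {A, E, S}.
Removed useless symbols: {B} and every production mentioning them.

S -> + | E * E; E -> * + | id A | id; A -> * id | E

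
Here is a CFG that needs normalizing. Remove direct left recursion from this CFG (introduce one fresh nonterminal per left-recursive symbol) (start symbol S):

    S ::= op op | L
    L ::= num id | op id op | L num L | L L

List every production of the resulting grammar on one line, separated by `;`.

Left recursion appears on L.
For L: α = {num L, L}, β = {num id, op id op}. Rewrite as L → β L' and L' → α L' | ε.

S ::= op op | L; L ::= num id L' | op id op L'; L' ::= num L L' | L L' | eps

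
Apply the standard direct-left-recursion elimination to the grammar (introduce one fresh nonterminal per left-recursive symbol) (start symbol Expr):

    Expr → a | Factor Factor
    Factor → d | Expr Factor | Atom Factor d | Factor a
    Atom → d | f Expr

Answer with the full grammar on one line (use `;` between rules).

Left recursion appears on Factor.
For Factor: α = {a}, β = {d, Expr Factor, Atom Factor d}. Rewrite as Factor → β Factor1 and Factor1 → α Factor1 | ε.

Expr → a | Factor Factor; Factor → d Factor1 | Expr Factor Factor1 | Atom Factor d Factor1; Atom → d | f Expr; Factor1 → a Factor1 | ε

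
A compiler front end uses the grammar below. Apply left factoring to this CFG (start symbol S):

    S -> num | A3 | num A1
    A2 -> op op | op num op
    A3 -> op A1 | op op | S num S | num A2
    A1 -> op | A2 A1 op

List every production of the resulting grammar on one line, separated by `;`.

S has alternatives sharing prefix 'num': factor to S → num S' with S' → ε | A1.
A2 has alternatives sharing prefix 'op': factor to A2 → op A2' with A2' → op | num op.
A3 has alternatives sharing prefix 'op': factor to A3 → op A3' with A3' → A1 | op.

S -> A3 | num S'; A2 -> op A2'; A3 -> S num S | num A2 | op A3'; A1 -> op | A2 A1 op; S' -> ε | A1; A2' -> op | num op; A3' -> A1 | op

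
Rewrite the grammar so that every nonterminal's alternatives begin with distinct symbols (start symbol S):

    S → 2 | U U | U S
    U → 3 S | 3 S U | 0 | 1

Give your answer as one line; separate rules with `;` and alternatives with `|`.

S has alternatives sharing prefix 'U': factor to S → U S' with S' → U | S.
U has alternatives sharing prefix '3 S': factor to U → 3 S U' with U' → ε | U.

S → 2 | U S'; U → 0 | 1 | 3 S U'; S' → U | S; U' → ε | U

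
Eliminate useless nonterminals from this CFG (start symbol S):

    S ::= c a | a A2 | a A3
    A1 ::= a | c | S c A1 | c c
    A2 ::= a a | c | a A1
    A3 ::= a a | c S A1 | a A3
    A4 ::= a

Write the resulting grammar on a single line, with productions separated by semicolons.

S ::= c a | a A2 | a A3; A1 ::= a | c | S c A1 | c c; A2 ::= a a | c | a A1; A3 ::= a a | c S A1 | a A3

Generating nonterminals: {A1, A2, A3, A4, S}.
Reachable from S after that: {A1, A2, A3, S}.
Removed useless symbols: {A4} and every production mentioning them.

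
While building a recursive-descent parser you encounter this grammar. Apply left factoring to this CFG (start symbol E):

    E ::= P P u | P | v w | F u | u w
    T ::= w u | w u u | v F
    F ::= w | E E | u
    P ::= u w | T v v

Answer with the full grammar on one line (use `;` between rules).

E has alternatives sharing prefix 'P': factor to E → P E' with E' → P u | ε.
T has alternatives sharing prefix 'w u': factor to T → w u T' with T' → ε | u.

E ::= v w | F u | u w | P E'; T ::= v F | w u T'; F ::= w | E E | u; P ::= u w | T v v; E' ::= P u | eps; T' ::= eps | u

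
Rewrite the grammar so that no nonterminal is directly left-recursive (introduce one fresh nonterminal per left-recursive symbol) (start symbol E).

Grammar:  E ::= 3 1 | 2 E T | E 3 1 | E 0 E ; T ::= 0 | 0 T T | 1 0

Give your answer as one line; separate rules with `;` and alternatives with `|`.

Directly left-recursive nonterminal: E.
For E: α = {3 1, 0 E}, β = {3 1, 2 E T}. Rewrite as E → β E' and E' → α E' | ε.

E ::= 3 1 E' | 2 E T E'; T ::= 0 | 0 T T | 1 0; E' ::= 3 1 E' | 0 E E' | ε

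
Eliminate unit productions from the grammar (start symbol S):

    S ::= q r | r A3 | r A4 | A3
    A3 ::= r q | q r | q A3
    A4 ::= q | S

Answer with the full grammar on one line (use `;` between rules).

S ::= q r | r A3 | r A4 | r q | q A3; A3 ::= r q | q r | q A3; A4 ::= q | q r | r A3 | r A4 | r q | q A3

Unit pairs: A4 ⇒* {A3, S}; S ⇒* {A3}.
For every A with A ⇒* B via unit rules, add B's non-unit alternatives to A; then delete every rule of the form X → Y.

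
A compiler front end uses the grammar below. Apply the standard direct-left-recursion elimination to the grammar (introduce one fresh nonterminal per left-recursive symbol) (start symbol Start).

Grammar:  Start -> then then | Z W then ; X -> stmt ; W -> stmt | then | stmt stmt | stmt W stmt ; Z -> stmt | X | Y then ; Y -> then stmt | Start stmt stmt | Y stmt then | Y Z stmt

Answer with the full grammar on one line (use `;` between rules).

Directly left-recursive nonterminal: Y.
For Y: α = {stmt then, Z stmt}, β = {then stmt, Start stmt stmt}. Rewrite as Y → β Y1 and Y1 → α Y1 | ε.

Start -> then then | Z W then; X -> stmt; W -> stmt | then | stmt stmt | stmt W stmt; Z -> stmt | X | Y then; Y -> then stmt Y1 | Start stmt stmt Y1; Y1 -> stmt then Y1 | Z stmt Y1 | ε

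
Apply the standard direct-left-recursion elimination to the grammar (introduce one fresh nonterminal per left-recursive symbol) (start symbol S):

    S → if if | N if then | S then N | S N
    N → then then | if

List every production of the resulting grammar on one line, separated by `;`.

S is directly left-recursive.
For S: α = {then N, N}, β = {if if, N if then}. Rewrite as S → β S' and S' → α S' | ε.

S → if if S' | N if then S'; N → then then | if; S' → then N S' | N S' | ε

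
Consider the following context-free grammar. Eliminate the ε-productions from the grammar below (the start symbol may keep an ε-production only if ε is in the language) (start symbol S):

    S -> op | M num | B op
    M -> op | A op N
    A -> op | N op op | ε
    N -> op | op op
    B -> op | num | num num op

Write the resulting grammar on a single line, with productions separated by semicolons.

S -> op | M num | B op; M -> op | A op N | op N; A -> op | N op op; N -> op | op op; B -> op | num | num num op

The nullable symbols are {A}.
ε ∉ L(G), so no ε-production is kept.
For each production, add variants omitting each subset of nullable occurrences: M → A op N gives A op N | op N.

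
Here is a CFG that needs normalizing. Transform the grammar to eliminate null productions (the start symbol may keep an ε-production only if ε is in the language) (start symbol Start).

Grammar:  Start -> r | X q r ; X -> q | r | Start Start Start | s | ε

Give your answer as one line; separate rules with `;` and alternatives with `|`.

Start -> r | X q r | q r; X -> q | r | Start Start Start | s

Nullable set = {X}.
ε ∉ L(G), so no ε-production is kept.
Expand every rule over subsets of its nullable positions: Start → X q r gives X q r | q r.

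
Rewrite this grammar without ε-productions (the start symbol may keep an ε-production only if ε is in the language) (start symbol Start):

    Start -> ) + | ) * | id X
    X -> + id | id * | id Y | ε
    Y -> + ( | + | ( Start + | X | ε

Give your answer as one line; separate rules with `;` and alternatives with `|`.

Start -> ) + | ) * | id X | id; X -> + id | id * | id Y | id; Y -> + ( | + | ( Start + | X

Nullable set = {X, Y}.
ε ∉ L(G), so no ε-production is kept.
Expand every rule over subsets of its nullable positions: Start → id X gives id X | id. X → id Y gives id Y | id.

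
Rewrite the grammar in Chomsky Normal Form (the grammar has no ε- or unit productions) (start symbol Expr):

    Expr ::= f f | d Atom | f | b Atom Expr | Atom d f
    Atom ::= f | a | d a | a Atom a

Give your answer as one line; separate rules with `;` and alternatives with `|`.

Expr ::= X1 X1 | X2 Atom | f | X3 Y1 | Atom Y2; Atom ::= f | a | X2 X4 | X4 Y3; X1 ::= f; X2 ::= d; X3 ::= b; X4 ::= a; Y1 ::= Atom Expr; Y2 ::= X2 X1; Y3 ::= Atom X4

Introduce a nonterminal for each terminal appearing in a rule of length ≥ 2: X1 → f, X2 → d, X3 → b, X4 → a.
Binarize each right-hand side of length ≥ 3 by chaining fresh nonterminals (Y1, Y2, …): affected rules were Expr → X3 Atom Expr; Expr → Atom X2 X1; Atom → X4 Atom X4.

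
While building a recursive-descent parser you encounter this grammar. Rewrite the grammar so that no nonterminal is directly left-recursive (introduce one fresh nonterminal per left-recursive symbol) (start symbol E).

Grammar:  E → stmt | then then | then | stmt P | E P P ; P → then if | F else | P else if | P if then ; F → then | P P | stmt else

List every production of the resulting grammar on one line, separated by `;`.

E → stmt E' | then then E' | then E' | stmt P E'; P → then if P' | F else P'; F → then | P P | stmt else; E' → P P E' | ε; P' → else if P' | if then P' | ε

Directly left-recursive nonterminals: E, P.
For E: α = {P P}, β = {stmt, then then, then, stmt P}. Rewrite as E → β E' and E' → α E' | ε.
For P: α = {else if, if then}, β = {then if, F else}. Rewrite as P → β P' and P' → α P' | ε.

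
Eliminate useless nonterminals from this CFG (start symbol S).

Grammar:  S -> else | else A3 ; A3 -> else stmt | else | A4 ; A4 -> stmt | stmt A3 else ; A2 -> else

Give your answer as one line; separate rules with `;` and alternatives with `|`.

S -> else | else A3; A3 -> else stmt | else | A4; A4 -> stmt | stmt A3 else

Generating nonterminals: {A2, A3, A4, S}.
Reachable from S after that: {A3, A4, S}.
Removed useless symbols: {A2} and every production mentioning them.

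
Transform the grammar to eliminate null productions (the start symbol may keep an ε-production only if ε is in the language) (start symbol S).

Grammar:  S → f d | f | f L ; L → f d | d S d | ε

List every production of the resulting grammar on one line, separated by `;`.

The nullable symbols are {L}.
ε ∉ L(G), so no ε-production is kept.

S → f d | f | f L; L → f d | d S d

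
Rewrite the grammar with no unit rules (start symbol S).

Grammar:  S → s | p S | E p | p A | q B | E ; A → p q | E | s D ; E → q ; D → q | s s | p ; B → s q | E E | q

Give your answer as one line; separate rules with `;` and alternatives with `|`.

Unit pairs: A ⇒* {E}; S ⇒* {E}.
For each unit pair (A, B), copy every non-unit production of B to A, then drop all unit productions.

S → q | s | p S | E p | p A | q B; A → q | p q | s D; E → q; D → q | s s | p; B → s q | E E | q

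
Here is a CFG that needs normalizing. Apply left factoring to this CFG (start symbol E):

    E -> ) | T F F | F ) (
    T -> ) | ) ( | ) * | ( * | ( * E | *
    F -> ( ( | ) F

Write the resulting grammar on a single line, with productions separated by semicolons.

E -> ) | T F F | F ) (; T -> * | ) T' | ( * T''; F -> ( ( | ) F; T' -> ε | ( | *; T'' -> ε | E

T has alternatives sharing prefix ')': factor to T → ) T' with T' → ε | ( | *.
T has alternatives sharing prefix '( *': factor to T → ( * T'' with T'' → ε | E.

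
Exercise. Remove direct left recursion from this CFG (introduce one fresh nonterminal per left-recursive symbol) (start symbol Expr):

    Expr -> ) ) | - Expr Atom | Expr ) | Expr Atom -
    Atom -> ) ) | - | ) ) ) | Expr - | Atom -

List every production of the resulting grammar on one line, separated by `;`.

Expr -> ) ) Expr1 | - Expr Atom Expr1; Atom -> ) ) Atom1 | - Atom1 | ) ) ) Atom1 | Expr - Atom1; Expr1 -> ) Expr1 | Atom - Expr1 | ε; Atom1 -> - Atom1 | ε

Expr, Atom are directly left-recursive.
For Expr: α = {), Atom -}, β = {) ), - Expr Atom}. Rewrite as Expr → β Expr1 and Expr1 → α Expr1 | ε.
For Atom: α = {-}, β = {) ), -, ) ) ), Expr -}. Rewrite as Atom → β Atom1 and Atom1 → α Atom1 | ε.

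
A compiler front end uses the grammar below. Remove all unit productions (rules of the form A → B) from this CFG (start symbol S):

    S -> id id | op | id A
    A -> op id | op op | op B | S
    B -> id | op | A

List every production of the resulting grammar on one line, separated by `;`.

S -> id id | op | id A; A -> id id | op | id A | op id | op op | op B; B -> id | op | id id | id A | op id | op op | op B

Unit pairs: A ⇒* {S}; B ⇒* {A, S}.
Replace each nonterminal's rules with the union of the non-unit rules of every nonterminal it unit-derives.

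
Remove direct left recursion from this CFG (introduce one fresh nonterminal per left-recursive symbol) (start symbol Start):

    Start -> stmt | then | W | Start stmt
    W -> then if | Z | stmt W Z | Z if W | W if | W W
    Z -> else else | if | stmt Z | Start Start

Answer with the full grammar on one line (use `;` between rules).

Start -> stmt Start1 | then Start1 | W Start1; W -> then if W1 | Z W1 | stmt W Z W1 | Z if W W1; Z -> else else | if | stmt Z | Start Start; Start1 -> stmt Start1 | ε; W1 -> if W1 | W W1 | ε

Start, W are directly left-recursive.
For Start: α = {stmt}, β = {stmt, then, W}. Rewrite as Start → β Start1 and Start1 → α Start1 | ε.
For W: α = {if, W}, β = {then if, Z, stmt W Z, Z if W}. Rewrite as W → β W1 and W1 → α W1 | ε.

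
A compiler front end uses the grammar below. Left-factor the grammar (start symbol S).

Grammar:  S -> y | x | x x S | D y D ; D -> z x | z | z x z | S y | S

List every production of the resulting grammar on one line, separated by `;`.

S -> y | D y D | x S'; D -> z D' | S D''; S' -> ε | x S; D' -> ε | x D'''; D'' -> y | ε; D''' -> ε | z

S has alternatives sharing prefix 'x': factor to S → x S' with S' → ε | x S.
D has alternatives sharing prefix 'z': factor to D → z D' with D' → x | ε | x z.
D has alternatives sharing prefix 'S': factor to D → S D'' with D'' → y | ε.
D' has alternatives sharing prefix 'x': factor to D' → x D''' with D''' → ε | z.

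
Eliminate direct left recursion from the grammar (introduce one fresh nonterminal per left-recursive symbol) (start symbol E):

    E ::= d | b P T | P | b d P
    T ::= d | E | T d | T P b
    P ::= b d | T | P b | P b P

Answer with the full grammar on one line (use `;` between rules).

E ::= d | b P T | P | b d P; T ::= d T' | E T'; P ::= b d P' | T P'; T' ::= d T' | P b T' | ε; P' ::= b P' | b P P' | ε

Directly left-recursive nonterminals: T, P.
For T: α = {d, P b}, β = {d, E}. Rewrite as T → β T' and T' → α T' | ε.
For P: α = {b, b P}, β = {b d, T}. Rewrite as P → β P' and P' → α P' | ε.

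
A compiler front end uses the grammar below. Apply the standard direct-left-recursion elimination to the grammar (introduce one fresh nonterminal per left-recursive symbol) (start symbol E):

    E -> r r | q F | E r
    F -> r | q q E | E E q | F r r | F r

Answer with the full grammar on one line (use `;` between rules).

Left recursion appears on E, F.
For E: α = {r}, β = {r r, q F}. Rewrite as E → β E' and E' → α E' | ε.
For F: α = {r r, r}, β = {r, q q E, E E q}. Rewrite as F → β F' and F' → α F' | ε.

E -> r r E' | q F E'; F -> r F' | q q E F' | E E q F'; E' -> r E' | ε; F' -> r r F' | r F' | ε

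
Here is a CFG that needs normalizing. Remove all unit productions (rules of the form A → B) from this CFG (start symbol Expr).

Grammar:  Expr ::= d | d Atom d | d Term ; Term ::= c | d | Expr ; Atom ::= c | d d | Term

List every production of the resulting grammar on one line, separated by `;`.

Expr ::= d | d Atom d | d Term; Term ::= c | d | d Atom d | d Term; Atom ::= c | d | d d | d Atom d | d Term

Unit pairs: Atom ⇒* {Expr, Term}; Term ⇒* {Expr}.
Replace each nonterminal's rules with the union of the non-unit rules of every nonterminal it unit-derives.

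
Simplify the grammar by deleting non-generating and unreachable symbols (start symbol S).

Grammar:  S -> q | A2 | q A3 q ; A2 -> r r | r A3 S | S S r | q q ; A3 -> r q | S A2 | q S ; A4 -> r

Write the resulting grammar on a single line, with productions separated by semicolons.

S -> q | A2 | q A3 q; A2 -> r r | r A3 S | S S r | q q; A3 -> r q | S A2 | q S

Generating nonterminals: {A2, A3, A4, S}.
Reachable from S after that: {A2, A3, S}.
Removed useless symbols: {A4} and every production mentioning them.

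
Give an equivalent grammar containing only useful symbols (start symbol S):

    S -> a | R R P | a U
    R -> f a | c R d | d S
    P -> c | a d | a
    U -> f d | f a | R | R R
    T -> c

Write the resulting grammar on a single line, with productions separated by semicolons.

Generating nonterminals: {P, R, S, T, U}.
Reachable from S after that: {P, R, S, U}.
Removed useless symbols: {T} and every production mentioning them.

S -> a | R R P | a U; R -> f a | c R d | d S; P -> c | a d | a; U -> f d | f a | R | R R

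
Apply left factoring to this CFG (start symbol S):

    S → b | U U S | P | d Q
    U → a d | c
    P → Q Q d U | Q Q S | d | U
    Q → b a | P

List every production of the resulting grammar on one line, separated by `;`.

P has alternatives sharing prefix 'Q Q': factor to P → Q Q P' with P' → d U | S.

S → b | U U S | P | d Q; U → a d | c; P → d | U | Q Q P'; Q → b a | P; P' → d U | S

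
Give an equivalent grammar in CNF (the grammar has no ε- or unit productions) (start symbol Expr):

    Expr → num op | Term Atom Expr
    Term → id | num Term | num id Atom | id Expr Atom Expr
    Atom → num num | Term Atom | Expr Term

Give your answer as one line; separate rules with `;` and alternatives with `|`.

Expr → X1 X2 | Term Y1; Term → id | X1 Term | X1 Y2 | X3 Y3; Atom → X1 X1 | Term Atom | Expr Term; X1 → num; X2 → op; X3 → id; Y1 → Atom Expr; Y2 → X3 Atom; Y3 → Expr Y4; Y4 → Atom Expr

Introduce a nonterminal for each terminal appearing in a rule of length ≥ 2: X1 → num, X2 → op, X3 → id.
Binarize each right-hand side of length ≥ 3 by chaining fresh nonterminals (Y1, Y2, …): affected rules were Expr → Term Atom Expr; Term → X1 X3 Atom; Term → X3 Expr Atom Expr.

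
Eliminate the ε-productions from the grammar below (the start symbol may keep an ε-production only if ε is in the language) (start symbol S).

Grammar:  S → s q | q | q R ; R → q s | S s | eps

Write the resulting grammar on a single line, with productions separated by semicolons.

The nullable symbols are {R}.
ε ∉ L(G), so no ε-production is kept.

S → s q | q | q R; R → q s | S s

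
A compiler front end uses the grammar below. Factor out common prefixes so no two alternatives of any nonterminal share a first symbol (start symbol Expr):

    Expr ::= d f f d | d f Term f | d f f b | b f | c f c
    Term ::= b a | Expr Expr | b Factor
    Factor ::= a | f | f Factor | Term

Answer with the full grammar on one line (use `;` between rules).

Expr has alternatives sharing prefix 'd f': factor to Expr → d f Expr1 with Expr1 → f d | Term f | f b.
Term has alternatives sharing prefix 'b': factor to Term → b Term1 with Term1 → a | Factor.
Factor has alternatives sharing prefix 'f': factor to Factor → f Factor1 with Factor1 → ε | Factor.
Expr1 has alternatives sharing prefix 'f': factor to Expr1 → f Expr11 with Expr11 → d | b.

Expr ::= b f | c f c | d f Expr1; Term ::= Expr Expr | b Term1; Factor ::= a | Term | f Factor1; Expr1 ::= Term f | f Expr11; Term1 ::= a | Factor; Factor1 ::= ε | Factor; Expr11 ::= d | b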